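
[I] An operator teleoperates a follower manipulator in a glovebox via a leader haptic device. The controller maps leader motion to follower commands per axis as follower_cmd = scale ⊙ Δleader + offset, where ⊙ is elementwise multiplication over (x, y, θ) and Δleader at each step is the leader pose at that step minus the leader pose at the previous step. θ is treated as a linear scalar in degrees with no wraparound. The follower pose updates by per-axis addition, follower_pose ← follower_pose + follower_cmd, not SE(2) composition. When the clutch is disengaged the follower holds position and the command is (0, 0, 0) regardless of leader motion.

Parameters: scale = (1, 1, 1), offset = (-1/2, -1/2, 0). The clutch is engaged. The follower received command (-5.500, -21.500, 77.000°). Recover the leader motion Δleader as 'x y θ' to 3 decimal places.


-5.000 -21.000 77.000

axis x: (-5.500 − -1/2) / (1) = -5.000
axis y: (-21.500 − -1/2) / (1) = -21.000
axis θ: (77.000 − 0) / (1) = 77.000


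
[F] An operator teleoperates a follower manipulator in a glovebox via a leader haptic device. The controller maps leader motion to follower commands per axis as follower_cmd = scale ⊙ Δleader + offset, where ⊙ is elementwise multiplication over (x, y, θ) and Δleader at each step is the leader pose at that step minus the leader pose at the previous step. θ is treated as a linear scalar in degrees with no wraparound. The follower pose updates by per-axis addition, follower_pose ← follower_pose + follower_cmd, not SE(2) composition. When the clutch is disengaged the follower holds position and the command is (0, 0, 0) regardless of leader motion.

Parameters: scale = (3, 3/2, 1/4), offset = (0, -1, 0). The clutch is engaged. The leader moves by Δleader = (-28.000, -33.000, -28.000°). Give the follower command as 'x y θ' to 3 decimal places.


-84.000 -50.500 -7.000

axis x: 3·-28.000 + 0 = -84.000
axis y: 3/2·-33.000 + -1 = -50.500
axis θ: 1/4·-28.000 + 0 = -7.000


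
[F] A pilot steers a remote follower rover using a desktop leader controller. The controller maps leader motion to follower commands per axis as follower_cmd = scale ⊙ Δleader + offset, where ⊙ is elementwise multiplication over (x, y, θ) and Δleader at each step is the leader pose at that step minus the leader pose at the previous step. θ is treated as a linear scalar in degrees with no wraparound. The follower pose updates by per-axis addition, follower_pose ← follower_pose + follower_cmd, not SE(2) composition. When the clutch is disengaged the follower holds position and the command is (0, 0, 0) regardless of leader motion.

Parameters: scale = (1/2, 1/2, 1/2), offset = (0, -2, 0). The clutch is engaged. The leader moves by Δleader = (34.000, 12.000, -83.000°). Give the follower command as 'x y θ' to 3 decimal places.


axis x: 1/2·34.000 + 0 = 17.000
axis y: 1/2·12.000 + -2 = 4.000
axis θ: 1/2·-83.000 + 0 = -41.500

17.000 4.000 -41.500


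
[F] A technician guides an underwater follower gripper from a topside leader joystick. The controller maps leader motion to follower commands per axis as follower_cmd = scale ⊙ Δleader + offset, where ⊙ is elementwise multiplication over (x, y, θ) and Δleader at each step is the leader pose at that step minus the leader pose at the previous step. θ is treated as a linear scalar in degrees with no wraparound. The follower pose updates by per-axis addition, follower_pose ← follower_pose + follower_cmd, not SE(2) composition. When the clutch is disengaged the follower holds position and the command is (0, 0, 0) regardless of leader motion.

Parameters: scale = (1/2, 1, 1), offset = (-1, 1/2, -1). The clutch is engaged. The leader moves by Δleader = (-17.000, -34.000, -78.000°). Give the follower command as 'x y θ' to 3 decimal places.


axis x: 1/2·-17.000 + -1 = -9.500
axis y: 1·-34.000 + 1/2 = -33.500
axis θ: 1·-78.000 + -1 = -79.000

-9.500 -33.500 -79.000


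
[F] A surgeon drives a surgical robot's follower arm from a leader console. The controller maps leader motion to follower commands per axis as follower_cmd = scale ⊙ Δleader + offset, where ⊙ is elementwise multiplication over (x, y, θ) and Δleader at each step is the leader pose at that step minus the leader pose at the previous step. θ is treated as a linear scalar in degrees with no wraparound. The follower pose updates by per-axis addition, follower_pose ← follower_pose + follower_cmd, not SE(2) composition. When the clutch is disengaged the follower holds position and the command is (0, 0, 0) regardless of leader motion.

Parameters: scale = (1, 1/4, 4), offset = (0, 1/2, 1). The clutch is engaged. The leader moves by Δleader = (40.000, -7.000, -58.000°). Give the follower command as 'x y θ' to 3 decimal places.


axis x: 1·40.000 + 0 = 40.000
axis y: 1/4·-7.000 + 1/2 = -1.250
axis θ: 4·-58.000 + 1 = -231.000

40.000 -1.250 -231.000


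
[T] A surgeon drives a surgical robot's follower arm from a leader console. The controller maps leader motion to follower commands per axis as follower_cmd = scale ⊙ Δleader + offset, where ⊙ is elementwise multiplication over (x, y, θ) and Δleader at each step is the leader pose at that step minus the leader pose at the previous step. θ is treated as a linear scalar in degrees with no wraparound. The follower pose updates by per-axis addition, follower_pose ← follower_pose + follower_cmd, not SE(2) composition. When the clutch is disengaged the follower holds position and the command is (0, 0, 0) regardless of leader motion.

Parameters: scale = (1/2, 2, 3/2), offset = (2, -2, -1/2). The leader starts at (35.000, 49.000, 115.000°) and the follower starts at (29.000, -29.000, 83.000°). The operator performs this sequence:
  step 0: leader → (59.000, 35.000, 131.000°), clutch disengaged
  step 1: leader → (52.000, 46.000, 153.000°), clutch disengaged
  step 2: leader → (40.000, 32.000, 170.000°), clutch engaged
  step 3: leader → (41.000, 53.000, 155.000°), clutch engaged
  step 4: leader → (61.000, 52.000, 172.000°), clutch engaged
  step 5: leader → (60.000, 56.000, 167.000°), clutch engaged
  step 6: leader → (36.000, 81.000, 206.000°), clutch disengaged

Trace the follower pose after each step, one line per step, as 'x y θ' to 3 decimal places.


step 0: Δleader=(24.000, -14.000, 16.000°), disengaged; cmd=(0,0,0) → follower holds at (29.000, -29.000, 83.000°)
step 1: Δleader=(-7.000, 11.000, 22.000°), disengaged; cmd=(0,0,0) → follower holds at (29.000, -29.000, 83.000°)
step 2: Δleader=(-12.000, -14.000, 17.000°), engaged; cmd=(-4.000, -30.000, 25.000°) → follower=(25.000, -59.000, 108.000°)
step 3: Δleader=(1.000, 21.000, -15.000°), engaged; cmd=(2.500, 40.000, -23.000°) → follower=(27.500, -19.000, 85.000°)
step 4: Δleader=(20.000, -1.000, 17.000°), engaged; cmd=(12.000, -4.000, 25.000°) → follower=(39.500, -23.000, 110.000°)
step 5: Δleader=(-1.000, 4.000, -5.000°), engaged; cmd=(1.500, 6.000, -8.000°) → follower=(41.000, -17.000, 102.000°)
step 6: Δleader=(-24.000, 25.000, 39.000°), disengaged; cmd=(0,0,0) → follower holds at (41.000, -17.000, 102.000°)

29.000 -29.000 83.000
29.000 -29.000 83.000
25.000 -59.000 108.000
27.500 -19.000 85.000
39.500 -23.000 110.000
41.000 -17.000 102.000
41.000 -17.000 102.000


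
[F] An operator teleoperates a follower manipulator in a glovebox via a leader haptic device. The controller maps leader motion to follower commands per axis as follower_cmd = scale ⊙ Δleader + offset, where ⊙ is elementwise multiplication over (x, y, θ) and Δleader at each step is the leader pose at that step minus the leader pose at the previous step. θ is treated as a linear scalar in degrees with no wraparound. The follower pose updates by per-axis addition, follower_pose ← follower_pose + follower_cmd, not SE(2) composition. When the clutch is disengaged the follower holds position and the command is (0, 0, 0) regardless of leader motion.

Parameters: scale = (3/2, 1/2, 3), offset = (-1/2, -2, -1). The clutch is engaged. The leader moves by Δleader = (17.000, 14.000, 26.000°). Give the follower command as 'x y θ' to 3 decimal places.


25.000 5.000 77.000

axis x: 3/2·17.000 + -1/2 = 25.000
axis y: 1/2·14.000 + -2 = 5.000
axis θ: 3·26.000 + -1 = 77.000


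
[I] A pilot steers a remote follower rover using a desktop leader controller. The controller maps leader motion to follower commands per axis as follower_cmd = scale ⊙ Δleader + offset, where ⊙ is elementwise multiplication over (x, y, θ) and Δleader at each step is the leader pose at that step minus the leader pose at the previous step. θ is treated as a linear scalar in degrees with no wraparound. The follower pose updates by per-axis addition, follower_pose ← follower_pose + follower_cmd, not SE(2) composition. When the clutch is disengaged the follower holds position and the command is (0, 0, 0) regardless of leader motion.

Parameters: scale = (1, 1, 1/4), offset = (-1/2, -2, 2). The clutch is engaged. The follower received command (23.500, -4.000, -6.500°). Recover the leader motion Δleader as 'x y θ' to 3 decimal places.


24.000 -2.000 -34.000

axis x: (23.500 − -1/2) / (1) = 24.000
axis y: (-4.000 − -2) / (1) = -2.000
axis θ: (-6.500 − 2) / (1/4) = -34.000


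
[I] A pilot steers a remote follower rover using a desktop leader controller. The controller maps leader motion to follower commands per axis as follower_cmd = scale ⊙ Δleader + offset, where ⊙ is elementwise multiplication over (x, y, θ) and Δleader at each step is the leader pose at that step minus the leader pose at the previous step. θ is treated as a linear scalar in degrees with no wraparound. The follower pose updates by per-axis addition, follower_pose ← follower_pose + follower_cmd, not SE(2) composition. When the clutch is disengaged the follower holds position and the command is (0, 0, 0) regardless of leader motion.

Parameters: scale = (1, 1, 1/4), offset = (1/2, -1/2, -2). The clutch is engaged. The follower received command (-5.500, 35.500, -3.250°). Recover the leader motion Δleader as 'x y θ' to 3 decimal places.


-6.000 36.000 -5.000

axis x: (-5.500 − 1/2) / (1) = -6.000
axis y: (35.500 − -1/2) / (1) = 36.000
axis θ: (-3.250 − -2) / (1/4) = -5.000


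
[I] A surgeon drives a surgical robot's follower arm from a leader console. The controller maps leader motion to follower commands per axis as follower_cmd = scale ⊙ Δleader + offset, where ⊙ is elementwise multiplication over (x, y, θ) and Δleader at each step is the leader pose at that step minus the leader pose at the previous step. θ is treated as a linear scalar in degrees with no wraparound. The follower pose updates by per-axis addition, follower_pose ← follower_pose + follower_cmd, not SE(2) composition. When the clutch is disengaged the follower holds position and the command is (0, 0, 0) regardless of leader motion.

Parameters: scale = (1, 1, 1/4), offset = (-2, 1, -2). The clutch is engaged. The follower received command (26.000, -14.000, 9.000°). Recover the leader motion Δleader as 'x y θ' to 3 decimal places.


28.000 -15.000 44.000

axis x: (26.000 − -2) / (1) = 28.000
axis y: (-14.000 − 1) / (1) = -15.000
axis θ: (9.000 − -2) / (1/4) = 44.000


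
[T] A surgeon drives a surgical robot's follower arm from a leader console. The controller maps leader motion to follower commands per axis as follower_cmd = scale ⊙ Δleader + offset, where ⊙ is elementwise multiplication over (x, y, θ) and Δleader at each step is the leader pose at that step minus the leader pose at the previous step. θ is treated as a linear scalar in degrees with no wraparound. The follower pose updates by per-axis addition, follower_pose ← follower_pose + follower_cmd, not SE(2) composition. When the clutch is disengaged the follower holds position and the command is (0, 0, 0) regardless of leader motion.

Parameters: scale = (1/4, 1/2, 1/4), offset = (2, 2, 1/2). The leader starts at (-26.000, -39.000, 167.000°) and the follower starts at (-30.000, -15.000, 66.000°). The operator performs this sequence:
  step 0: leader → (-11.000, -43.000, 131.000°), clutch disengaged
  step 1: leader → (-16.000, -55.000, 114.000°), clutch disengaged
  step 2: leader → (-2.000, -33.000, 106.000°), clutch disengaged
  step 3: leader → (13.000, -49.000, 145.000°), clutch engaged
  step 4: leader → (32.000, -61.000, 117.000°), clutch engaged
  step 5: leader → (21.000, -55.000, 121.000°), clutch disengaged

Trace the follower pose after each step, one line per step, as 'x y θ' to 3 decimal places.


step 0: Δleader=(15.000, -4.000, -36.000°), disengaged; cmd=(0,0,0) → follower holds at (-30.000, -15.000, 66.000°)
step 1: Δleader=(-5.000, -12.000, -17.000°), disengaged; cmd=(0,0,0) → follower holds at (-30.000, -15.000, 66.000°)
step 2: Δleader=(14.000, 22.000, -8.000°), disengaged; cmd=(0,0,0) → follower holds at (-30.000, -15.000, 66.000°)
step 3: Δleader=(15.000, -16.000, 39.000°), engaged; cmd=(5.750, -6.000, 10.250°) → follower=(-24.250, -21.000, 76.250°)
step 4: Δleader=(19.000, -12.000, -28.000°), engaged; cmd=(6.750, -4.000, -6.500°) → follower=(-17.500, -25.000, 69.750°)
step 5: Δleader=(-11.000, 6.000, 4.000°), disengaged; cmd=(0,0,0) → follower holds at (-17.500, -25.000, 69.750°)

-30.000 -15.000 66.000
-30.000 -15.000 66.000
-30.000 -15.000 66.000
-24.250 -21.000 76.250
-17.500 -25.000 69.750
-17.500 -25.000 69.750


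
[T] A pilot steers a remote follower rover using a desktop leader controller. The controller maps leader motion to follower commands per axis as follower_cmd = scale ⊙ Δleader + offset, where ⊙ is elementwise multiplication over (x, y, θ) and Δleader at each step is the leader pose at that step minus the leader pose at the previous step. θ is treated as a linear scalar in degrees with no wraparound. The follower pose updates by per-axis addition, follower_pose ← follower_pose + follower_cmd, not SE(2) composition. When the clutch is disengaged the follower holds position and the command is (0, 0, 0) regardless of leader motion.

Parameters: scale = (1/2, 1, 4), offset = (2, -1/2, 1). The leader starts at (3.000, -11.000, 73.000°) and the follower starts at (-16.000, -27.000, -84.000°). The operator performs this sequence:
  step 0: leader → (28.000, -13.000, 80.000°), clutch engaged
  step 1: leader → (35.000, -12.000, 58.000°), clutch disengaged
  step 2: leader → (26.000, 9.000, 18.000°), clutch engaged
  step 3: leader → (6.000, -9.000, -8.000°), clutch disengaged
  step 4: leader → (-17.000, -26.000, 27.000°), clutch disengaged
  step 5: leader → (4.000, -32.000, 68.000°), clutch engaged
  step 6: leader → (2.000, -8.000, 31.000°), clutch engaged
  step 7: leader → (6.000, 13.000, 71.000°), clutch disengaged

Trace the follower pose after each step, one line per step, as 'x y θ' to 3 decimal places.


-1.500 -29.500 -55.000
-1.500 -29.500 -55.000
-4.000 -9.000 -214.000
-4.000 -9.000 -214.000
-4.000 -9.000 -214.000
8.500 -15.500 -49.000
9.500 8.000 -196.000
9.500 8.000 -196.000

step 0: Δleader=(25.000, -2.000, 7.000°), engaged; cmd=(14.500, -2.500, 29.000°) → follower=(-1.500, -29.500, -55.000°)
step 1: Δleader=(7.000, 1.000, -22.000°), disengaged; cmd=(0,0,0) → follower holds at (-1.500, -29.500, -55.000°)
step 2: Δleader=(-9.000, 21.000, -40.000°), engaged; cmd=(-2.500, 20.500, -159.000°) → follower=(-4.000, -9.000, -214.000°)
step 3: Δleader=(-20.000, -18.000, -26.000°), disengaged; cmd=(0,0,0) → follower holds at (-4.000, -9.000, -214.000°)
step 4: Δleader=(-23.000, -17.000, 35.000°), disengaged; cmd=(0,0,0) → follower holds at (-4.000, -9.000, -214.000°)
step 5: Δleader=(21.000, -6.000, 41.000°), engaged; cmd=(12.500, -6.500, 165.000°) → follower=(8.500, -15.500, -49.000°)
step 6: Δleader=(-2.000, 24.000, -37.000°), engaged; cmd=(1.000, 23.500, -147.000°) → follower=(9.500, 8.000, -196.000°)
step 7: Δleader=(4.000, 21.000, 40.000°), disengaged; cmd=(0,0,0) → follower holds at (9.500, 8.000, -196.000°)


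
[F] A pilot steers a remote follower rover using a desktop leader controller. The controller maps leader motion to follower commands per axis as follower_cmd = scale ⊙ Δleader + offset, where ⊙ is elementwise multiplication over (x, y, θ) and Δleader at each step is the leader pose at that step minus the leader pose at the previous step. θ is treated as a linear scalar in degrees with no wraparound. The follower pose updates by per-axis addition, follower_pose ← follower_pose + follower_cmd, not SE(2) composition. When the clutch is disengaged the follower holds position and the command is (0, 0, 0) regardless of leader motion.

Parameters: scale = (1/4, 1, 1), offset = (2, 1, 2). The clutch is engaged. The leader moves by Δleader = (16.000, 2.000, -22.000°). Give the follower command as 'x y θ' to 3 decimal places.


6.000 3.000 -20.000

axis x: 1/4·16.000 + 2 = 6.000
axis y: 1·2.000 + 1 = 3.000
axis θ: 1·-22.000 + 2 = -20.000


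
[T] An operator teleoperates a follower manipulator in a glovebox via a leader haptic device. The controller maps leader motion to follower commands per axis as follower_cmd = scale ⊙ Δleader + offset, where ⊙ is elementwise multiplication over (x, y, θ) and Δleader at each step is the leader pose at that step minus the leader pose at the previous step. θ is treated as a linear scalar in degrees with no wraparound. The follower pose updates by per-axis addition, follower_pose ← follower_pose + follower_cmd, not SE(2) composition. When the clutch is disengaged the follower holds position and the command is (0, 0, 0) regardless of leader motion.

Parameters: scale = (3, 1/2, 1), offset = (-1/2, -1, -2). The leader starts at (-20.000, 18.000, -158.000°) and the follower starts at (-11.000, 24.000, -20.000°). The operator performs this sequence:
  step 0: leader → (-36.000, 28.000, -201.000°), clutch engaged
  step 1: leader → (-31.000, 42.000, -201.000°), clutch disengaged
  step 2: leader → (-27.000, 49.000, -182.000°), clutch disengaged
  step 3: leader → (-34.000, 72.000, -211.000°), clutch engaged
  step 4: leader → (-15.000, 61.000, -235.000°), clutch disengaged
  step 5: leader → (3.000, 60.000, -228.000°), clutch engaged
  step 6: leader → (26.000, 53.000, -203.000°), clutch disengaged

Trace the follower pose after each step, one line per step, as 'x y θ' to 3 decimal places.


step 0: Δleader=(-16.000, 10.000, -43.000°), engaged; cmd=(-48.500, 4.000, -45.000°) → follower=(-59.500, 28.000, -65.000°)
step 1: Δleader=(5.000, 14.000, 0.000°), disengaged; cmd=(0,0,0) → follower holds at (-59.500, 28.000, -65.000°)
step 2: Δleader=(4.000, 7.000, 19.000°), disengaged; cmd=(0,0,0) → follower holds at (-59.500, 28.000, -65.000°)
step 3: Δleader=(-7.000, 23.000, -29.000°), engaged; cmd=(-21.500, 10.500, -31.000°) → follower=(-81.000, 38.500, -96.000°)
step 4: Δleader=(19.000, -11.000, -24.000°), disengaged; cmd=(0,0,0) → follower holds at (-81.000, 38.500, -96.000°)
step 5: Δleader=(18.000, -1.000, 7.000°), engaged; cmd=(53.500, -1.500, 5.000°) → follower=(-27.500, 37.000, -91.000°)
step 6: Δleader=(23.000, -7.000, 25.000°), disengaged; cmd=(0,0,0) → follower holds at (-27.500, 37.000, -91.000°)

-59.500 28.000 -65.000
-59.500 28.000 -65.000
-59.500 28.000 -65.000
-81.000 38.500 -96.000
-81.000 38.500 -96.000
-27.500 37.000 -91.000
-27.500 37.000 -91.000


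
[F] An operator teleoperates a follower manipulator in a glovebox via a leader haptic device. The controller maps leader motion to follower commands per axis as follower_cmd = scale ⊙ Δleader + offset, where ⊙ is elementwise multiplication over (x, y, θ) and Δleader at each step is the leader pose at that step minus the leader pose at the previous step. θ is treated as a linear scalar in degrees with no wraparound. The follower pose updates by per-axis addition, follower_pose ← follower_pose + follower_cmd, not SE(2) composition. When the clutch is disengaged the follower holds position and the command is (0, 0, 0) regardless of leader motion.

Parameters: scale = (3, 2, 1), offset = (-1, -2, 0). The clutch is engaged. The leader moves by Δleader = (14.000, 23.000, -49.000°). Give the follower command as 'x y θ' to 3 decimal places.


41.000 44.000 -49.000

axis x: 3·14.000 + -1 = 41.000
axis y: 2·23.000 + -2 = 44.000
axis θ: 1·-49.000 + 0 = -49.000


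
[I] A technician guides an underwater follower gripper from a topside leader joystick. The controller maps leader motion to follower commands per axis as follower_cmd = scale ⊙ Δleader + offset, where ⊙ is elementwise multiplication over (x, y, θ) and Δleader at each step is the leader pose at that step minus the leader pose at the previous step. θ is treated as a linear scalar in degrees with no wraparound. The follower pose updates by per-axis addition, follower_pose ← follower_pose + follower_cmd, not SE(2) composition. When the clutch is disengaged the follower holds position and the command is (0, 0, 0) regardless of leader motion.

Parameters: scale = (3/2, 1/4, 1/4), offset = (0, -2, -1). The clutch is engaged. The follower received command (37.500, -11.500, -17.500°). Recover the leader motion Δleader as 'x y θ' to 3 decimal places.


25.000 -38.000 -66.000

axis x: (37.500 − 0) / (3/2) = 25.000
axis y: (-11.500 − -2) / (1/4) = -38.000
axis θ: (-17.500 − -1) / (1/4) = -66.000


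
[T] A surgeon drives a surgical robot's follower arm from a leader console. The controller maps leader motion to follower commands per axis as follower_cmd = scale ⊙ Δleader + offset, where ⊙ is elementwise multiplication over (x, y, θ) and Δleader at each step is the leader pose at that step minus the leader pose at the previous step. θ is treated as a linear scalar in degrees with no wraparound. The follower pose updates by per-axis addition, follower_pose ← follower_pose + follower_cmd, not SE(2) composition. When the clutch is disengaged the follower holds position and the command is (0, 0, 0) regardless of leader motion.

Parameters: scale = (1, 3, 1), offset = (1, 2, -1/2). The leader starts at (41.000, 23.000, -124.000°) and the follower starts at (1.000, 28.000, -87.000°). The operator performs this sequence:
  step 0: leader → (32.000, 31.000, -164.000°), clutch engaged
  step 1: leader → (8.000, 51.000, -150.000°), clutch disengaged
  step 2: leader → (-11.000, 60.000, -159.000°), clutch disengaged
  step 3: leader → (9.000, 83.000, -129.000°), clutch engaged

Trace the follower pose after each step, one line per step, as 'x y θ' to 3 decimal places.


step 0: Δleader=(-9.000, 8.000, -40.000°), engaged; cmd=(-8.000, 26.000, -40.500°) → follower=(-7.000, 54.000, -127.500°)
step 1: Δleader=(-24.000, 20.000, 14.000°), disengaged; cmd=(0,0,0) → follower holds at (-7.000, 54.000, -127.500°)
step 2: Δleader=(-19.000, 9.000, -9.000°), disengaged; cmd=(0,0,0) → follower holds at (-7.000, 54.000, -127.500°)
step 3: Δleader=(20.000, 23.000, 30.000°), engaged; cmd=(21.000, 71.000, 29.500°) → follower=(14.000, 125.000, -98.000°)

-7.000 54.000 -127.500
-7.000 54.000 -127.500
-7.000 54.000 -127.500
14.000 125.000 -98.000


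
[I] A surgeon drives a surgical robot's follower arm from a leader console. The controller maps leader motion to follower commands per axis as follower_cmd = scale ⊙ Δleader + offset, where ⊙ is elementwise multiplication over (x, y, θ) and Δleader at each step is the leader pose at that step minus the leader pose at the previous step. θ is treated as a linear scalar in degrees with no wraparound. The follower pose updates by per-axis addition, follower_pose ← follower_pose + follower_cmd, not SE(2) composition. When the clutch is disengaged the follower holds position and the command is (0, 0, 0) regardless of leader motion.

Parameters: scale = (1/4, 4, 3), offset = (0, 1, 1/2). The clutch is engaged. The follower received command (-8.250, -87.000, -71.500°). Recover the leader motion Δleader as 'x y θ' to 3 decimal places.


-33.000 -22.000 -24.000

axis x: (-8.250 − 0) / (1/4) = -33.000
axis y: (-87.000 − 1) / (4) = -22.000
axis θ: (-71.500 − 1/2) / (3) = -24.000


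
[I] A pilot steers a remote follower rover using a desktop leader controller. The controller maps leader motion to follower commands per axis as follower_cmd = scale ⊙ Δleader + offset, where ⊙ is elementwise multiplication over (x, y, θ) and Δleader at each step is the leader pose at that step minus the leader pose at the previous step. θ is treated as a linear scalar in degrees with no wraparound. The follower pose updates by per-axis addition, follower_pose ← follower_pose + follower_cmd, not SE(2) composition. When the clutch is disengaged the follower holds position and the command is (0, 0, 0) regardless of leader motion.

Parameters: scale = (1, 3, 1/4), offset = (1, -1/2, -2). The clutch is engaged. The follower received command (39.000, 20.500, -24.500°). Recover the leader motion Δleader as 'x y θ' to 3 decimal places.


axis x: (39.000 − 1) / (1) = 38.000
axis y: (20.500 − -1/2) / (3) = 7.000
axis θ: (-24.500 − -2) / (1/4) = -90.000

38.000 7.000 -90.000


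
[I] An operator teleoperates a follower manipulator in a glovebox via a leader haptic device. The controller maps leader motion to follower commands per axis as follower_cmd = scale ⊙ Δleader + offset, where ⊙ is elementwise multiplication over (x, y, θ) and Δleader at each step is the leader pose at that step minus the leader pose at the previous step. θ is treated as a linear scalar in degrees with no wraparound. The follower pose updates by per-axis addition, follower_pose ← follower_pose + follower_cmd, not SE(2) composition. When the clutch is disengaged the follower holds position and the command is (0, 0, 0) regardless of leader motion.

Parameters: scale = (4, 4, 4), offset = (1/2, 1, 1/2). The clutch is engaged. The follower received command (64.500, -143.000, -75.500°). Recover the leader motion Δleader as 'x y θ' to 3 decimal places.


16.000 -36.000 -19.000

axis x: (64.500 − 1/2) / (4) = 16.000
axis y: (-143.000 − 1) / (4) = -36.000
axis θ: (-75.500 − 1/2) / (4) = -19.000


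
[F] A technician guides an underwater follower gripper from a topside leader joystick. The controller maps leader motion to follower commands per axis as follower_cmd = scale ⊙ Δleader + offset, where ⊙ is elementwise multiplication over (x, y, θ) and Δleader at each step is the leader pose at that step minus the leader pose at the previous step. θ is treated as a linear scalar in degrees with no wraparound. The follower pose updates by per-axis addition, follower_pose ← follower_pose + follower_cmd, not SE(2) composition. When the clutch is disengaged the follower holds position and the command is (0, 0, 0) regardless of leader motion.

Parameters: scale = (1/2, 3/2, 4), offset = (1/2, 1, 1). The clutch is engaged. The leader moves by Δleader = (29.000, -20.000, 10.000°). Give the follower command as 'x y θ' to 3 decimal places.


15.000 -29.000 41.000

axis x: 1/2·29.000 + 1/2 = 15.000
axis y: 3/2·-20.000 + 1 = -29.000
axis θ: 4·10.000 + 1 = 41.000


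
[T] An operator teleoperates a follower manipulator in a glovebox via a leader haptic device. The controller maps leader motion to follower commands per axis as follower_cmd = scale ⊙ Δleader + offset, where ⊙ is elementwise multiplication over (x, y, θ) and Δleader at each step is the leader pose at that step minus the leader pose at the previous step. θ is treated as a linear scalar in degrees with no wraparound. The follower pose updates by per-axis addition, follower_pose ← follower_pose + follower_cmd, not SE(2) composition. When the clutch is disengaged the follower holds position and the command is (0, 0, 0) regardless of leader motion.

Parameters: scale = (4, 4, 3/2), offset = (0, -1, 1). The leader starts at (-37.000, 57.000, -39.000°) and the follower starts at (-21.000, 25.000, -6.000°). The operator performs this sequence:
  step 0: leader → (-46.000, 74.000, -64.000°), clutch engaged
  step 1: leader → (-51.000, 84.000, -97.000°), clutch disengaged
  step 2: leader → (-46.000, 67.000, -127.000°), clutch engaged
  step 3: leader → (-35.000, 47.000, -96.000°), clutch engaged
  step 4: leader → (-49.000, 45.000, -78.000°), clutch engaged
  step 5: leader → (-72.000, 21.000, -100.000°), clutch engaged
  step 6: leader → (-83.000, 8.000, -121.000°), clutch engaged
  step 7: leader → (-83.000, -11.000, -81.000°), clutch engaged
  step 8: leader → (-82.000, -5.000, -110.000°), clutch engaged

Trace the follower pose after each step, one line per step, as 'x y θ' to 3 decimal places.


-57.000 92.000 -42.500
-57.000 92.000 -42.500
-37.000 23.000 -86.500
7.000 -58.000 -39.000
-49.000 -67.000 -11.000
-141.000 -164.000 -43.000
-185.000 -217.000 -73.500
-185.000 -294.000 -12.500
-181.000 -271.000 -55.000

step 0: Δleader=(-9.000, 17.000, -25.000°), engaged; cmd=(-36.000, 67.000, -36.500°) → follower=(-57.000, 92.000, -42.500°)
step 1: Δleader=(-5.000, 10.000, -33.000°), disengaged; cmd=(0,0,0) → follower holds at (-57.000, 92.000, -42.500°)
step 2: Δleader=(5.000, -17.000, -30.000°), engaged; cmd=(20.000, -69.000, -44.000°) → follower=(-37.000, 23.000, -86.500°)
step 3: Δleader=(11.000, -20.000, 31.000°), engaged; cmd=(44.000, -81.000, 47.500°) → follower=(7.000, -58.000, -39.000°)
step 4: Δleader=(-14.000, -2.000, 18.000°), engaged; cmd=(-56.000, -9.000, 28.000°) → follower=(-49.000, -67.000, -11.000°)
step 5: Δleader=(-23.000, -24.000, -22.000°), engaged; cmd=(-92.000, -97.000, -32.000°) → follower=(-141.000, -164.000, -43.000°)
step 6: Δleader=(-11.000, -13.000, -21.000°), engaged; cmd=(-44.000, -53.000, -30.500°) → follower=(-185.000, -217.000, -73.500°)
step 7: Δleader=(0.000, -19.000, 40.000°), engaged; cmd=(0.000, -77.000, 61.000°) → follower=(-185.000, -294.000, -12.500°)
step 8: Δleader=(1.000, 6.000, -29.000°), engaged; cmd=(4.000, 23.000, -42.500°) → follower=(-181.000, -271.000, -55.000°)


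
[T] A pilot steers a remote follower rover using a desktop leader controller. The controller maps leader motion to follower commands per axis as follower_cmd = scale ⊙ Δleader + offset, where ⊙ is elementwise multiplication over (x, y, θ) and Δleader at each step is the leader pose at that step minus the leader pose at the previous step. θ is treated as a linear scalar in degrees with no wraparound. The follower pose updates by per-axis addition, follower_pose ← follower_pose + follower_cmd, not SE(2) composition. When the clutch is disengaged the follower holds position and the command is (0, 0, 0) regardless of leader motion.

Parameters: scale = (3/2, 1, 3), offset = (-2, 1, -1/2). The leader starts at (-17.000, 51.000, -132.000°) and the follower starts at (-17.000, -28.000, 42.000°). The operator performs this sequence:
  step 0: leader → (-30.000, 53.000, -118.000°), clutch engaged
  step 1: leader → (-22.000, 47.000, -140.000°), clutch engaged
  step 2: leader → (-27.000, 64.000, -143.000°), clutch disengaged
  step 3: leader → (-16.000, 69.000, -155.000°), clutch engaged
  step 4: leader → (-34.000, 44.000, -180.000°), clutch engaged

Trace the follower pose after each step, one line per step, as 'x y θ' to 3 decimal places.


-38.500 -25.000 83.500
-28.500 -30.000 17.000
-28.500 -30.000 17.000
-14.000 -24.000 -19.500
-43.000 -48.000 -95.000

step 0: Δleader=(-13.000, 2.000, 14.000°), engaged; cmd=(-21.500, 3.000, 41.500°) → follower=(-38.500, -25.000, 83.500°)
step 1: Δleader=(8.000, -6.000, -22.000°), engaged; cmd=(10.000, -5.000, -66.500°) → follower=(-28.500, -30.000, 17.000°)
step 2: Δleader=(-5.000, 17.000, -3.000°), disengaged; cmd=(0,0,0) → follower holds at (-28.500, -30.000, 17.000°)
step 3: Δleader=(11.000, 5.000, -12.000°), engaged; cmd=(14.500, 6.000, -36.500°) → follower=(-14.000, -24.000, -19.500°)
step 4: Δleader=(-18.000, -25.000, -25.000°), engaged; cmd=(-29.000, -24.000, -75.500°) → follower=(-43.000, -48.000, -95.000°)


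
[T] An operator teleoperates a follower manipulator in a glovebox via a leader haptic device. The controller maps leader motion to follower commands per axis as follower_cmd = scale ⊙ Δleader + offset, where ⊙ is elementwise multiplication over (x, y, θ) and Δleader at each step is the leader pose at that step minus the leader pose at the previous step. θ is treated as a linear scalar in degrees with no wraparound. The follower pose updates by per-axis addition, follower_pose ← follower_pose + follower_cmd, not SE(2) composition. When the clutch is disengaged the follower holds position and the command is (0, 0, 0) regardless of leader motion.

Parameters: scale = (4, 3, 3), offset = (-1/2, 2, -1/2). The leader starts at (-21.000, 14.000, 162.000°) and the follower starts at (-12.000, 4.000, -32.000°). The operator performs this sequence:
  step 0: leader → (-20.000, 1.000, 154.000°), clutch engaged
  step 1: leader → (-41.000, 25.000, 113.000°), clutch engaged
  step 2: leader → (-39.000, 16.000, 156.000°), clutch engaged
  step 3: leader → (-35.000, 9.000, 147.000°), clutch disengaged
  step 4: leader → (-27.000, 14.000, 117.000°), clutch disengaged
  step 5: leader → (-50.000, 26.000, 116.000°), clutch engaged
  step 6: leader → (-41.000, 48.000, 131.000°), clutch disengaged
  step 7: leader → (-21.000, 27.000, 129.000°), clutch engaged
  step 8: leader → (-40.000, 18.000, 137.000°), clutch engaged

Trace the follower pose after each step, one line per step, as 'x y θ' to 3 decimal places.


step 0: Δleader=(1.000, -13.000, -8.000°), engaged; cmd=(3.500, -37.000, -24.500°) → follower=(-8.500, -33.000, -56.500°)
step 1: Δleader=(-21.000, 24.000, -41.000°), engaged; cmd=(-84.500, 74.000, -123.500°) → follower=(-93.000, 41.000, -180.000°)
step 2: Δleader=(2.000, -9.000, 43.000°), engaged; cmd=(7.500, -25.000, 128.500°) → follower=(-85.500, 16.000, -51.500°)
step 3: Δleader=(4.000, -7.000, -9.000°), disengaged; cmd=(0,0,0) → follower holds at (-85.500, 16.000, -51.500°)
step 4: Δleader=(8.000, 5.000, -30.000°), disengaged; cmd=(0,0,0) → follower holds at (-85.500, 16.000, -51.500°)
step 5: Δleader=(-23.000, 12.000, -1.000°), engaged; cmd=(-92.500, 38.000, -3.500°) → follower=(-178.000, 54.000, -55.000°)
step 6: Δleader=(9.000, 22.000, 15.000°), disengaged; cmd=(0,0,0) → follower holds at (-178.000, 54.000, -55.000°)
step 7: Δleader=(20.000, -21.000, -2.000°), engaged; cmd=(79.500, -61.000, -6.500°) → follower=(-98.500, -7.000, -61.500°)
step 8: Δleader=(-19.000, -9.000, 8.000°), engaged; cmd=(-76.500, -25.000, 23.500°) → follower=(-175.000, -32.000, -38.000°)

-8.500 -33.000 -56.500
-93.000 41.000 -180.000
-85.500 16.000 -51.500
-85.500 16.000 -51.500
-85.500 16.000 -51.500
-178.000 54.000 -55.000
-178.000 54.000 -55.000
-98.500 -7.000 -61.500
-175.000 -32.000 -38.000


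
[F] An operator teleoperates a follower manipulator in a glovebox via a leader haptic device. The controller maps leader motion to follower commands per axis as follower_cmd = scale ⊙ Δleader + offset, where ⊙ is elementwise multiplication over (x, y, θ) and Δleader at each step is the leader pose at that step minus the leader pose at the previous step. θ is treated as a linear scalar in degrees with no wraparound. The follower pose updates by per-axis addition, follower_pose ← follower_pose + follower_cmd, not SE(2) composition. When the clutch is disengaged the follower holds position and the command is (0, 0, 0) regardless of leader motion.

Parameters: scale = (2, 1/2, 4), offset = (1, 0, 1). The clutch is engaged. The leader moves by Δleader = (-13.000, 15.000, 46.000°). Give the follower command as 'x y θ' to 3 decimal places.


axis x: 2·-13.000 + 1 = -25.000
axis y: 1/2·15.000 + 0 = 7.500
axis θ: 4·46.000 + 1 = 185.000

-25.000 7.500 185.000


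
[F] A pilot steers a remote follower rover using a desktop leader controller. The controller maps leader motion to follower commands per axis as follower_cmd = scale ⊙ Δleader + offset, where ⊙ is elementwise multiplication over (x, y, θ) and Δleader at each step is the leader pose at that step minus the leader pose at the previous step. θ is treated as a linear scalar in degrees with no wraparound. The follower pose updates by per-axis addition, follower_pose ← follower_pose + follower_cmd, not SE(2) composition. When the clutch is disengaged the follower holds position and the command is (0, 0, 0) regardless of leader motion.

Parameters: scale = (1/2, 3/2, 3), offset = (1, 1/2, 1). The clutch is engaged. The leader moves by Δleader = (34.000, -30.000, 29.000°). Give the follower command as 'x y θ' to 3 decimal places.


18.000 -44.500 88.000

axis x: 1/2·34.000 + 1 = 18.000
axis y: 3/2·-30.000 + 1/2 = -44.500
axis θ: 3·29.000 + 1 = 88.000


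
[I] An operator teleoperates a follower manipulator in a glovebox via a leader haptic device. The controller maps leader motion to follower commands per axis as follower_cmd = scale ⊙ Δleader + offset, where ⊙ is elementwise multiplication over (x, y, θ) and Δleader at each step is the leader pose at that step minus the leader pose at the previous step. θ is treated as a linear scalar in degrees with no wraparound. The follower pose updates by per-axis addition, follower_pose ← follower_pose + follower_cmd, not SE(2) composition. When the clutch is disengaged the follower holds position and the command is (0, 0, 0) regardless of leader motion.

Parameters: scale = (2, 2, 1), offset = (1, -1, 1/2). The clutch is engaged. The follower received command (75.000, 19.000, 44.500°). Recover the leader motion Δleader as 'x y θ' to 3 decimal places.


axis x: (75.000 − 1) / (2) = 37.000
axis y: (19.000 − -1) / (2) = 10.000
axis θ: (44.500 − 1/2) / (1) = 44.000

37.000 10.000 44.000


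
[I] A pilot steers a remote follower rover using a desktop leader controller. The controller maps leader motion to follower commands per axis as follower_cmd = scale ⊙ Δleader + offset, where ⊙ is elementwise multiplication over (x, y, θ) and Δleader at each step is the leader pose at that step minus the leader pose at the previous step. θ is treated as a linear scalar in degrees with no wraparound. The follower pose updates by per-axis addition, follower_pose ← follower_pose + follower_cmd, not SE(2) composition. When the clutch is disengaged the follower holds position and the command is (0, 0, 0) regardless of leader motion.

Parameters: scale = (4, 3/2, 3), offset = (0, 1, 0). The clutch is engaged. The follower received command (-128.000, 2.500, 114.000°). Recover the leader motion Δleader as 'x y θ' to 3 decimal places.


-32.000 1.000 38.000

axis x: (-128.000 − 0) / (4) = -32.000
axis y: (2.500 − 1) / (3/2) = 1.000
axis θ: (114.000 − 0) / (3) = 38.000


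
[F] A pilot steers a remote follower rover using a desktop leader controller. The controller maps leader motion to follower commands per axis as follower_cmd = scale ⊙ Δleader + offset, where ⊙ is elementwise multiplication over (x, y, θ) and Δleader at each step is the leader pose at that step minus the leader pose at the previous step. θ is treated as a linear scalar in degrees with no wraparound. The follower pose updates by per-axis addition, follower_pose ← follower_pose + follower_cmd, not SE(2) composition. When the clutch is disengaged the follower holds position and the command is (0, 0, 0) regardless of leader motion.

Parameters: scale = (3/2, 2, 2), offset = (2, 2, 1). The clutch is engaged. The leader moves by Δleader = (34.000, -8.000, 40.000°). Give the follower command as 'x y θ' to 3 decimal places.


53.000 -14.000 81.000

axis x: 3/2·34.000 + 2 = 53.000
axis y: 2·-8.000 + 2 = -14.000
axis θ: 2·40.000 + 1 = 81.000


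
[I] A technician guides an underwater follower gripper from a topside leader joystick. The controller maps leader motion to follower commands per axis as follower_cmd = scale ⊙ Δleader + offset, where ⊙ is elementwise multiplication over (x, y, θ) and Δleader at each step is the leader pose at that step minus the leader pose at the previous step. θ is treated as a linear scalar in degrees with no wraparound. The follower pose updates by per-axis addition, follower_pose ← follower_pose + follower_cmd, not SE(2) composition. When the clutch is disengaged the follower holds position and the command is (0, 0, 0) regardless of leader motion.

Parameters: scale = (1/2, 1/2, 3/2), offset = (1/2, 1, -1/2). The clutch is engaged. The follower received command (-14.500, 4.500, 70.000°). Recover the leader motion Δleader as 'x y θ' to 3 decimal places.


axis x: (-14.500 − 1/2) / (1/2) = -30.000
axis y: (4.500 − 1) / (1/2) = 7.000
axis θ: (70.000 − -1/2) / (3/2) = 47.000

-30.000 7.000 47.000
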